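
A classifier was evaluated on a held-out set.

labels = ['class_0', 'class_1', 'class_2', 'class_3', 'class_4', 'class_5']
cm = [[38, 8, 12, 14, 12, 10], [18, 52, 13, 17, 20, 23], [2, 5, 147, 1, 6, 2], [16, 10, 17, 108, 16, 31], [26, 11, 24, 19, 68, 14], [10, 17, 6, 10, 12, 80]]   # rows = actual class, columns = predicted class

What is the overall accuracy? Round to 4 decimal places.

0.5508

Accuracy = trace / total = (38+52+147+108+68+80=493) / 895 = 493/895 = 0.5508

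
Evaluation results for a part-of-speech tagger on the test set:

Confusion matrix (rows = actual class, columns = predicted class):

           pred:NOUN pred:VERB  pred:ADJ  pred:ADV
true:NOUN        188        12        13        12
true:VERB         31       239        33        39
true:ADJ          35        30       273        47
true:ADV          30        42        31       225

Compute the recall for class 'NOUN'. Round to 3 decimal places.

0.836

recall = TP/(TP+FN).
NOUN: TP=188, FN=12+13+12=37 → 188/225 = 0.8356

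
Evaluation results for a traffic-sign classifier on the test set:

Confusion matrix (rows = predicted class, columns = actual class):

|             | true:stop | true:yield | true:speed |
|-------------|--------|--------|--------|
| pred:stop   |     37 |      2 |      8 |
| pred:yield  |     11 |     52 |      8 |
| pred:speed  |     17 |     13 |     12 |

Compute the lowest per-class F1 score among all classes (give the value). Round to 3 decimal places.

0.343

Per-class F1 score (2·TP/(2·TP+FP+FN)):
  stop: TP=37, FP=2+8=10, FN=11+17=28 → 74/112 = 0.6607
  yield: TP=52, FP=11+8=19, FN=2+13=15 → 104/138 = 0.7536
  speed: TP=12, FP=17+13=30, FN=8+8=16 → 24/70 = 0.3429
Lowest is class 'speed' with F1 score = 0.343.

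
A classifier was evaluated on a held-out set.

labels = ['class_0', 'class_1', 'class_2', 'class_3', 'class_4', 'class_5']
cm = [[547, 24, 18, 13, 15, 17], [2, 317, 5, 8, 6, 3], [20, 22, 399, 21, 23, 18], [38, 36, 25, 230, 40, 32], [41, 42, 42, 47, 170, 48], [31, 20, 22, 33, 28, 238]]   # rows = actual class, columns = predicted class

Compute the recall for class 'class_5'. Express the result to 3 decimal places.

0.640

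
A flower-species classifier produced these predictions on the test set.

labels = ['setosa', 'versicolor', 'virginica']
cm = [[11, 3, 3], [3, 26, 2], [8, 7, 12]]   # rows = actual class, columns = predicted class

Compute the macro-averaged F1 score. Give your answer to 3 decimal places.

Per-class F1 score (2·TP/(2·TP+FP+FN)):
  setosa: TP=11, FP=3+8=11, FN=3+3=6 → 22/39 = 0.5641
  versicolor: TP=26, FP=3+7=10, FN=3+2=5 → 52/67 = 0.7761
  virginica: TP=12, FP=3+2=5, FN=8+7=15 → 24/44 = 0.5455
Macro-F1 score = mean = (0.5641 + 0.7761 + 0.5455) / 3 = 0.629

0.629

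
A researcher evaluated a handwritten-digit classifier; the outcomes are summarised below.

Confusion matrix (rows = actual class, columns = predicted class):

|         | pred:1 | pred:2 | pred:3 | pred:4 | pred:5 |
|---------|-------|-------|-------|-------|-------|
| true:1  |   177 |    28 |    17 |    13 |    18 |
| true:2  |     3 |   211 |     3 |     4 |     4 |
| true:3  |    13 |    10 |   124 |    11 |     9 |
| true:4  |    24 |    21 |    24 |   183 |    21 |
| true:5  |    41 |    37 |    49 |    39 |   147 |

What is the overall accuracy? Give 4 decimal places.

0.6840

Accuracy = trace / total = (177+211+124+183+147=842) / 1231 = 842/1231 = 0.6840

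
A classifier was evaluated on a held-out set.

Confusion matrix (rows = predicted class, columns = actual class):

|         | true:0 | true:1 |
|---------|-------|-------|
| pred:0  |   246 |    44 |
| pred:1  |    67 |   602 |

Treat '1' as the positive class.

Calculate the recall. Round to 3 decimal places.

Recall = TP/(TP+FN) = 602/(602+44) = 602/646 = 0.932

0.932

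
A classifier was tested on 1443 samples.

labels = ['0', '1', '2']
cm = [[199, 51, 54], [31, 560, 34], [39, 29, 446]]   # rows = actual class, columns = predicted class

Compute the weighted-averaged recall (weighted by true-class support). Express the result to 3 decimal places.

0.835

Per-class recall (TP/(TP+FN)):
  0: TP=199, FN=51+54=105 → 199/304 = 0.6546
  1: TP=560, FN=31+34=65 → 560/625 = 0.8960
  2: TP=446, FN=39+29=68 → 446/514 = 0.8677
Weighted-recall = Σ (supportᵢ/N)·recallᵢ with N=1443: (304/1443)·0.6546 + (625/1443)·0.8960 + (514/1443)·0.8677 = 0.835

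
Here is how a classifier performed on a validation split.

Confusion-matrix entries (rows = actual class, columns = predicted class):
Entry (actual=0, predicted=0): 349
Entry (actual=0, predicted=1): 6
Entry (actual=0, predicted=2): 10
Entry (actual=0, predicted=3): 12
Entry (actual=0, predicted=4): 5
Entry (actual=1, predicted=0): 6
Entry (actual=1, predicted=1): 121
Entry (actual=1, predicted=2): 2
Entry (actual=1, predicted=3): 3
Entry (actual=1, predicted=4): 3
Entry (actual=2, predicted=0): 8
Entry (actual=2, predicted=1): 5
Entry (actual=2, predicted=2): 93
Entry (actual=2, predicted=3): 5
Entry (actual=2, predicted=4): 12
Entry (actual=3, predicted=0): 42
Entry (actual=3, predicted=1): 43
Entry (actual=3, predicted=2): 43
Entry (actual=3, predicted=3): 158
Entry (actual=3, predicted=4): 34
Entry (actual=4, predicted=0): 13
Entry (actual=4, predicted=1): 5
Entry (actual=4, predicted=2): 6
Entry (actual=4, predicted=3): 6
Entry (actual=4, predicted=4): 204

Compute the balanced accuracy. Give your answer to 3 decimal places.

Balanced accuracy = mean of per-class recall.
  0: recall = 349/382 = 0.9136
  1: recall = 121/135 = 0.8963
  2: recall = 93/123 = 0.7561
  3: recall = 158/320 = 0.4938
  4: recall = 204/234 = 0.8718
Mean = (0.9136 + 0.8963 + 0.7561 + 0.4938 + 0.8718) / 5 = 0.786

0.786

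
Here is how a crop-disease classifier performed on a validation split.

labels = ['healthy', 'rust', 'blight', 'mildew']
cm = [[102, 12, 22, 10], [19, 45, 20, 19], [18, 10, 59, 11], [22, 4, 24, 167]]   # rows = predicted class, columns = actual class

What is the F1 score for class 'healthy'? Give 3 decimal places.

F1 score = 2·TP/(2·TP+FP+FN).
healthy: TP=102, FP=12+22+10=44, FN=19+18+22=59 → 204/307 = 0.6645

0.664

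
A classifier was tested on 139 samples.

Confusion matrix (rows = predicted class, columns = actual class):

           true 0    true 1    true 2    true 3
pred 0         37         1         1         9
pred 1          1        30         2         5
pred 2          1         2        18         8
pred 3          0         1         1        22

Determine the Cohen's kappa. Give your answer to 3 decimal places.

0.692

Observed agreement pₒ = trace/N = 107/139 = 0.7698
Expected agreement pₑ = Σ (rowᵢ·colᵢ)/N² = (39·48 + 34·38 + 22·29 + 44·24)/139² = 0.2514
κ = (pₒ − pₑ)/(1 − pₑ) = (0.7698 − 0.2514)/(1 − 0.2514) = 0.692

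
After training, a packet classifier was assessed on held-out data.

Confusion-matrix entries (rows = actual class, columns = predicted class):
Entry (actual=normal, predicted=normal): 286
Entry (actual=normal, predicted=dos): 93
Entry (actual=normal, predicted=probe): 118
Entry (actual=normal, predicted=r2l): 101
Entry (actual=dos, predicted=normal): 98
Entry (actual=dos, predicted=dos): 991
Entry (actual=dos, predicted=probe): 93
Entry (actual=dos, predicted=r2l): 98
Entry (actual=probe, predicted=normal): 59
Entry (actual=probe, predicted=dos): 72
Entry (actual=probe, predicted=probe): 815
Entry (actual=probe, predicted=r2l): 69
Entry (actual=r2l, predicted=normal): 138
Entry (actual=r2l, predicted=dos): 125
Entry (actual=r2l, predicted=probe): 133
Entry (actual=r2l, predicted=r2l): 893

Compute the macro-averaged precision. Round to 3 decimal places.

Per-class precision (TP/(TP+FP)):
  normal: TP=286, FP=98+59+138=295 → 286/581 = 0.4923
  dos: TP=991, FP=93+72+125=290 → 991/1281 = 0.7736
  probe: TP=815, FP=118+93+133=344 → 815/1159 = 0.7032
  r2l: TP=893, FP=101+98+69=268 → 893/1161 = 0.7692
Macro-precision = mean = (0.4923 + 0.7736 + 0.7032 + 0.7692) / 4 = 0.685

0.685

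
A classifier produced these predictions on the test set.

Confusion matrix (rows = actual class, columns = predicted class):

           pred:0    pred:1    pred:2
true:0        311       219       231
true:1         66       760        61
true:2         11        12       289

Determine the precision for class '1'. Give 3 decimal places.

0.767

Take TP from the diagonal, FP from the rest of the '1' prediction marginal, FN from the rest of the '1' actual marginal.
precision = TP/(TP+FP).
1: TP=760, FP=219+12=231 → 760/991 = 0.7669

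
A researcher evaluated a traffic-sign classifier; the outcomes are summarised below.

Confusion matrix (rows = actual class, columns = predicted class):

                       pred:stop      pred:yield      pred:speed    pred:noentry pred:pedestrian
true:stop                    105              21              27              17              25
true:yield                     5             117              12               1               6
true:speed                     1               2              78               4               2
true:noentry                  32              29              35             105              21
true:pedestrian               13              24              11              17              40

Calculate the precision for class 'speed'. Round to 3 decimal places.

0.479

Take TP from the diagonal, FP from the rest of the 'speed' prediction marginal, FN from the rest of the 'speed' actual marginal.
precision = TP/(TP+FP).
speed: TP=78, FP=27+12+35+11=85 → 78/163 = 0.4785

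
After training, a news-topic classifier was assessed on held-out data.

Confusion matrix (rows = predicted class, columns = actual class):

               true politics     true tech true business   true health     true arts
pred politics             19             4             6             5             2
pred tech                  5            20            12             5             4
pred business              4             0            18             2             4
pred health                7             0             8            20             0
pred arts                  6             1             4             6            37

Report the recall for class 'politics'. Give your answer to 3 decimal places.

0.463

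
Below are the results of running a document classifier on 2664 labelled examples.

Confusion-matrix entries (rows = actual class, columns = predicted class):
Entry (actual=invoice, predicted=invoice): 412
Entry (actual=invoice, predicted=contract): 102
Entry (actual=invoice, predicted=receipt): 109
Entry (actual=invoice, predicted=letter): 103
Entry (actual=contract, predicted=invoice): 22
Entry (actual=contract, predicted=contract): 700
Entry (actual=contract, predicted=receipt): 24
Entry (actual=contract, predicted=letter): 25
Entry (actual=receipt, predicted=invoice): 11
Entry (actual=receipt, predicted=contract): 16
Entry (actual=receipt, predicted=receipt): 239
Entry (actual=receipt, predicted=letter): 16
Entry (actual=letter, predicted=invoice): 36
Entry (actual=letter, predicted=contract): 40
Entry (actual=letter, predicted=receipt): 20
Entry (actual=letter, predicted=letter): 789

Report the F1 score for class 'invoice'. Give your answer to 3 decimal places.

0.683

Take TP from the diagonal, FP from the rest of the 'invoice' prediction marginal, FN from the rest of the 'invoice' actual marginal.
F1 score = 2·TP/(2·TP+FP+FN).
invoice: TP=412, FP=22+11+36=69, FN=102+109+103=314 → 824/1207 = 0.6827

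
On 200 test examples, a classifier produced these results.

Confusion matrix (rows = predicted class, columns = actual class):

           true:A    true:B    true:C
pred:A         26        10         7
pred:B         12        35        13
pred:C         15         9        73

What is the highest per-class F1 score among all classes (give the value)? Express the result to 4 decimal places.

0.7684

Per-class F1 score (2·TP/(2·TP+FP+FN)):
  A: TP=26, FP=10+7=17, FN=12+15=27 → 52/96 = 0.54167
  B: TP=35, FP=12+13=25, FN=10+9=19 → 70/114 = 0.61404
  C: TP=73, FP=15+9=24, FN=7+13=20 → 146/190 = 0.76842
Highest is class 'C' with F1 score = 0.7684.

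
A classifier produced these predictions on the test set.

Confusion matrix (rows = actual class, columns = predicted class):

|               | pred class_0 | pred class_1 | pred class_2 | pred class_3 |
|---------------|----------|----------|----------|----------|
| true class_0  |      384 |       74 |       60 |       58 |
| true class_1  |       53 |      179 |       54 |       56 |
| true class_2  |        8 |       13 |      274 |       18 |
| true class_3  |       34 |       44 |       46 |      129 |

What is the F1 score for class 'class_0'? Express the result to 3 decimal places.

0.728

One-vs-rest for 'class_0': TP = diagonal; FP = other classes predicted 'class_0'; FN = 'class_0' predicted as other.
F1 score = 2·TP/(2·TP+FP+FN).
class_0: TP=384, FP=53+8+34=95, FN=74+60+58=192 → 768/1055 = 0.7280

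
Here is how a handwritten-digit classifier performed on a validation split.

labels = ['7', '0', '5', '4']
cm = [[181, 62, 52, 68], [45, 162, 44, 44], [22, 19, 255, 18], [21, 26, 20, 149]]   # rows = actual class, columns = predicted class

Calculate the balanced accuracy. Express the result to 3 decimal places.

0.637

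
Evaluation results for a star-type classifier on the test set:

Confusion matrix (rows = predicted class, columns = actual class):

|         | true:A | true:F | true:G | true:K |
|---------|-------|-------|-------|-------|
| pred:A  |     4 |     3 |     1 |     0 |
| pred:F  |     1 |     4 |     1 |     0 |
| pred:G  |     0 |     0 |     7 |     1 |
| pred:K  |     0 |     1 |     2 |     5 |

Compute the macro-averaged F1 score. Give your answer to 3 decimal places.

Per-class F1 score (2·TP/(2·TP+FP+FN)):
  A: TP=4, FP=3+1+0=4, FN=1+0+0=1 → 8/13 = 0.6154
  F: TP=4, FP=1+1+0=2, FN=3+0+1=4 → 8/14 = 0.5714
  G: TP=7, FP=0+0+1=1, FN=1+1+2=4 → 14/19 = 0.7368
  K: TP=5, FP=0+1+2=3, FN=0+0+1=1 → 10/14 = 0.7143
Macro-F1 score = mean = (0.6154 + 0.5714 + 0.7368 + 0.7143) / 4 = 0.659

0.659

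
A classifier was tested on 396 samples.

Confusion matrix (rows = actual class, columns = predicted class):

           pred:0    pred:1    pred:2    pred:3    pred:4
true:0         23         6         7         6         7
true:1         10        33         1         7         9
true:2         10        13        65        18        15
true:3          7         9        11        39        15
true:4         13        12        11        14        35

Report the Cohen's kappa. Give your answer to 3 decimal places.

Observed agreement pₒ = trace/N = 195/396 = 0.4924
Expected agreement pₑ = Σ (rowᵢ·colᵢ)/N² = (49·63 + 60·73 + 121·95 + 81·84 + 85·81)/396² = 0.2082
κ = (pₒ − pₑ)/(1 − pₑ) = (0.4924 − 0.2082)/(1 − 0.2082) = 0.359

0.359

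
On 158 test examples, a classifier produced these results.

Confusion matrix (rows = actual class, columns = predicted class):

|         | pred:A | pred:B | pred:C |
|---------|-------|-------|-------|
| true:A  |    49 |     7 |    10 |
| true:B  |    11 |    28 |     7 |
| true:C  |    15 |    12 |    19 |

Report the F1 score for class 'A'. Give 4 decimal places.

Take TP from the diagonal, FP from the rest of the 'A' prediction marginal, FN from the rest of the 'A' actual marginal.
F1 score = 2·TP/(2·TP+FP+FN).
A: TP=49, FP=11+15=26, FN=7+10=17 → 98/141 = 0.69504

0.6950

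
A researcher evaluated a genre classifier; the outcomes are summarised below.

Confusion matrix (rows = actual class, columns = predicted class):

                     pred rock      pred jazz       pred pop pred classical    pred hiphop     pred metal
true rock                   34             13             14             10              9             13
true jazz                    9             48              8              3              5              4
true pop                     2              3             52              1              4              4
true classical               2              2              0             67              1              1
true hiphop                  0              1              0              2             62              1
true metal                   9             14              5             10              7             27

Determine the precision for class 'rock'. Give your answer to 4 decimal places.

0.6071

precision = TP/(TP+FP).
rock: TP=34, FP=9+2+2+0+9=22 → 34/56 = 0.60714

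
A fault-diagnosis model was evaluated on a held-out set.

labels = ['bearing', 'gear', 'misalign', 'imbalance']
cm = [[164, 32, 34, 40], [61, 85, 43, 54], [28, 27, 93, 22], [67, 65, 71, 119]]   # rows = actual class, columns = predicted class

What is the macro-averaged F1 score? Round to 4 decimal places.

Per-class F1 score (2·TP/(2·TP+FP+FN)):
  bearing: TP=164, FP=61+28+67=156, FN=32+34+40=106 → 328/590 = 0.55593
  gear: TP=85, FP=32+27+65=124, FN=61+43+54=158 → 170/452 = 0.37611
  misalign: TP=93, FP=34+43+71=148, FN=28+27+22=77 → 186/411 = 0.45255
  imbalance: TP=119, FP=40+54+22=116, FN=67+65+71=203 → 238/557 = 0.42729
Macro-F1 score = mean = (0.55593 + 0.37611 + 0.45255 + 0.42729) / 4 = 0.4530

0.4530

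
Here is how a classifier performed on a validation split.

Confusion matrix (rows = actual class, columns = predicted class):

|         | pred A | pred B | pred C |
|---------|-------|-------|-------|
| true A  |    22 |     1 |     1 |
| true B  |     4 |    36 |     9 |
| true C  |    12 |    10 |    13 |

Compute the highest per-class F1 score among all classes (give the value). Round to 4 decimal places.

Per-class F1 score (2·TP/(2·TP+FP+FN)):
  A: TP=22, FP=4+12=16, FN=1+1=2 → 44/62 = 0.70968
  B: TP=36, FP=1+10=11, FN=4+9=13 → 72/96 = 0.75000
  C: TP=13, FP=1+9=10, FN=12+10=22 → 26/58 = 0.44828
Highest is class 'B' with F1 score = 0.7500.

0.7500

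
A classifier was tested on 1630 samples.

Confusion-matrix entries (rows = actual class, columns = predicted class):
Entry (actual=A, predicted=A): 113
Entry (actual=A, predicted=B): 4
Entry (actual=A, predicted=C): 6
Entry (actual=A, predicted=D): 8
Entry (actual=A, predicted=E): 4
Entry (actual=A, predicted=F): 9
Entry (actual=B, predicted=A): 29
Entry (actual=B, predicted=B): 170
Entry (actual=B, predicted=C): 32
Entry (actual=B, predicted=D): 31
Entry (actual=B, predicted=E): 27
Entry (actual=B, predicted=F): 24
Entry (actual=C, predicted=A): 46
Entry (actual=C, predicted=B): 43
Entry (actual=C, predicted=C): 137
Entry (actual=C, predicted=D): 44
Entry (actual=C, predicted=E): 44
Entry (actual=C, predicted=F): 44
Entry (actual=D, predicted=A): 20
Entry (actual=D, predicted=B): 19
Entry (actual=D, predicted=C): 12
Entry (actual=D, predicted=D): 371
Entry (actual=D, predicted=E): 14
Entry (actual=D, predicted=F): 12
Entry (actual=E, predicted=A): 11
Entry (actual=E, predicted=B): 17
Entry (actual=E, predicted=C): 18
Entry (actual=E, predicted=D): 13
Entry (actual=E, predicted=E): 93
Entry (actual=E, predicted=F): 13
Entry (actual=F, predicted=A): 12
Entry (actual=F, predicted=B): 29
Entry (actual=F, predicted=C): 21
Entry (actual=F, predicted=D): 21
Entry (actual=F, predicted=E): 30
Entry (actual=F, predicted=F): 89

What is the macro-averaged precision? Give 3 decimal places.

Per-class precision (TP/(TP+FP)):
  A: TP=113, FP=29+46+20+11+12=118 → 113/231 = 0.4892
  B: TP=170, FP=4+43+19+17+29=112 → 170/282 = 0.6028
  C: TP=137, FP=6+32+12+18+21=89 → 137/226 = 0.6062
  D: TP=371, FP=8+31+44+13+21=117 → 371/488 = 0.7602
  E: TP=93, FP=4+27+44+14+30=119 → 93/212 = 0.4387
  F: TP=89, FP=9+24+44+12+13=102 → 89/191 = 0.4660
Macro-precision = mean = (0.4892 + 0.6028 + 0.6062 + 0.7602 + 0.4387 + 0.4660) / 6 = 0.561

0.561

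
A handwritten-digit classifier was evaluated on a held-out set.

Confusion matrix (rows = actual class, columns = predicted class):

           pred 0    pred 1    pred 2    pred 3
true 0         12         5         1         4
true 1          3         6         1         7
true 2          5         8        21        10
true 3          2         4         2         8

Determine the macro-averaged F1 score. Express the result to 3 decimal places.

Per-class F1 score (2·TP/(2·TP+FP+FN)):
  0: TP=12, FP=3+5+2=10, FN=5+1+4=10 → 24/44 = 0.5455
  1: TP=6, FP=5+8+4=17, FN=3+1+7=11 → 12/40 = 0.3000
  2: TP=21, FP=1+1+2=4, FN=5+8+10=23 → 42/69 = 0.6087
  3: TP=8, FP=4+7+10=21, FN=2+4+2=8 → 16/45 = 0.3556
Macro-F1 score = mean = (0.5455 + 0.3000 + 0.6087 + 0.3556) / 4 = 0.452

0.452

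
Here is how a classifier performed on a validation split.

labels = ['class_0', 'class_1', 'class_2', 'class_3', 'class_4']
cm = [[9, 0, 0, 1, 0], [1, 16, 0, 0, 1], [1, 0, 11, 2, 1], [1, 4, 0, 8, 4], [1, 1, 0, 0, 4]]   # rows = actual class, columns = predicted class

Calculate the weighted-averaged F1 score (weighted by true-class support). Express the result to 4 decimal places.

0.7273

Per-class F1 score (2·TP/(2·TP+FP+FN)):
  class_0: TP=9, FP=1+1+1+1=4, FN=0+0+1+0=1 → 18/23 = 0.78261
  class_1: TP=16, FP=0+0+4+1=5, FN=1+0+0+1=2 → 32/39 = 0.82051
  class_2: TP=11, FP=0+0+0+0=0, FN=1+0+2+1=4 → 22/26 = 0.84615
  class_3: TP=8, FP=1+0+2+0=3, FN=1+4+0+4=9 → 16/28 = 0.57143
  class_4: TP=4, FP=0+1+1+4=6, FN=1+1+0+0=2 → 8/16 = 0.50000
Weighted-F1 score = Σ (supportᵢ/N)·F1 scoreᵢ with N=66: (10/66)·0.78261 + (18/66)·0.82051 + (15/66)·0.84615 + (17/66)·0.57143 + (6/66)·0.50000 = 0.7273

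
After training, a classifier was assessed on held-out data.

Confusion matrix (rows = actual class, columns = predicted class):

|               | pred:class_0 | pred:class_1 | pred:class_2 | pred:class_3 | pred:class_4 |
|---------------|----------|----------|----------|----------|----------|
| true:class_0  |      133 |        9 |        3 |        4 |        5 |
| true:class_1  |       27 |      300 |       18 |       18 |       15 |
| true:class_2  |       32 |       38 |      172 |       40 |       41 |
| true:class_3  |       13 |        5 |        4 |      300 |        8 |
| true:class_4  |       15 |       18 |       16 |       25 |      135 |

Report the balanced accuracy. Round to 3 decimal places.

0.749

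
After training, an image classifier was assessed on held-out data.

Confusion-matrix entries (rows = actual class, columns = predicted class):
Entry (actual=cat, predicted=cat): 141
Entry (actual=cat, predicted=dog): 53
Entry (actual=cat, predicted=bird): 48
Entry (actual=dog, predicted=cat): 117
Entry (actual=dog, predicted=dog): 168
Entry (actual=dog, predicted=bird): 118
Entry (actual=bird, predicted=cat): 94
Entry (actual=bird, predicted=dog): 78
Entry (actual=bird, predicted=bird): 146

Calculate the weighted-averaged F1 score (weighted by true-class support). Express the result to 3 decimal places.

Per-class F1 score (2·TP/(2·TP+FP+FN)):
  cat: TP=141, FP=117+94=211, FN=53+48=101 → 282/594 = 0.4747
  dog: TP=168, FP=53+78=131, FN=117+118=235 → 336/702 = 0.4786
  bird: TP=146, FP=48+118=166, FN=94+78=172 → 292/630 = 0.4635
Weighted-F1 score = Σ (supportᵢ/N)·F1 scoreᵢ with N=963: (242/963)·0.4747 + (403/963)·0.4786 + (318/963)·0.4635 = 0.473

0.473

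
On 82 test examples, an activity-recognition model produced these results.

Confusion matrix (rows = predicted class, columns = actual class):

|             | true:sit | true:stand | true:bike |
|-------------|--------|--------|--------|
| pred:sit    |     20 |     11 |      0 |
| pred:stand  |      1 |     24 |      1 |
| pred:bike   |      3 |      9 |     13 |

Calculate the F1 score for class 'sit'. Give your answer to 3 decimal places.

One-vs-rest for 'sit': TP = diagonal; FP = other classes predicted 'sit'; FN = 'sit' predicted as other.
F1 score = 2·TP/(2·TP+FP+FN).
sit: TP=20, FP=11+0=11, FN=1+3=4 → 40/55 = 0.7273

0.727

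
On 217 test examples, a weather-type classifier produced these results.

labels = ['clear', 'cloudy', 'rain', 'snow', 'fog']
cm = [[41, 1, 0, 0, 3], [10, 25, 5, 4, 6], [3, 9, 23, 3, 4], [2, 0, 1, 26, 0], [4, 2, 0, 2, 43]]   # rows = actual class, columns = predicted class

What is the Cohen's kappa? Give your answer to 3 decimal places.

Observed agreement pₒ = trace/N = 158/217 = 0.7281
Expected agreement pₑ = Σ (rowᵢ·colᵢ)/N² = (45·60 + 50·37 + 42·29 + 29·35 + 51·56)/217² = 0.2047
κ = (pₒ − pₑ)/(1 − pₑ) = (0.7281 − 0.2047)/(1 − 0.2047) = 0.658

0.658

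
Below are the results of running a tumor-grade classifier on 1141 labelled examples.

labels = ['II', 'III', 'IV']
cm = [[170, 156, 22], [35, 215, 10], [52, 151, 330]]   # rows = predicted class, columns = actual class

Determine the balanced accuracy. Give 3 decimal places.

0.662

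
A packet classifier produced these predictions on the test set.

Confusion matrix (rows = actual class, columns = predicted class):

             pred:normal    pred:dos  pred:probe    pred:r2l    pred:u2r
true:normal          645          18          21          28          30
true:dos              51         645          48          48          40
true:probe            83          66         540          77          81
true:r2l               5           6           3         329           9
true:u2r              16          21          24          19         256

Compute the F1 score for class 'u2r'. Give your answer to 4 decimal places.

0.6809

F1 score = 2·TP/(2·TP+FP+FN).
u2r: TP=256, FP=30+40+81+9=160, FN=16+21+24+19=80 → 512/752 = 0.68085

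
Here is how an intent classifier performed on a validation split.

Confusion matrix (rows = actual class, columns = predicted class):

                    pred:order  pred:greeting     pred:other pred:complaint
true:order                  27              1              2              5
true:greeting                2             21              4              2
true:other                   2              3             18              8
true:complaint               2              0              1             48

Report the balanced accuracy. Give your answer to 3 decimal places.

0.754

Balanced accuracy = mean of per-class recall.
  order: recall = 27/35 = 0.7714
  greeting: recall = 21/29 = 0.7241
  other: recall = 18/31 = 0.5806
  complaint: recall = 48/51 = 0.9412
Mean = (0.7714 + 0.7241 + 0.5806 + 0.9412) / 4 = 0.754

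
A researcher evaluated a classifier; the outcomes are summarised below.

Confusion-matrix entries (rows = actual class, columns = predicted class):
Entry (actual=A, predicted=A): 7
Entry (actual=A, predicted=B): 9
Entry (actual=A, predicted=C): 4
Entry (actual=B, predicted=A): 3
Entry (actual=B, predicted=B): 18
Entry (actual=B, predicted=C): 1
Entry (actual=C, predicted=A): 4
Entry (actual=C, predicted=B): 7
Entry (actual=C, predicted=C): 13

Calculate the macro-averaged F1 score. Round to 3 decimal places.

Per-class F1 score (2·TP/(2·TP+FP+FN)):
  A: TP=7, FP=3+4=7, FN=9+4=13 → 14/34 = 0.4118
  B: TP=18, FP=9+7=16, FN=3+1=4 → 36/56 = 0.6429
  C: TP=13, FP=4+1=5, FN=4+7=11 → 26/42 = 0.6190
Macro-F1 score = mean = (0.4118 + 0.6429 + 0.6190) / 3 = 0.558

0.558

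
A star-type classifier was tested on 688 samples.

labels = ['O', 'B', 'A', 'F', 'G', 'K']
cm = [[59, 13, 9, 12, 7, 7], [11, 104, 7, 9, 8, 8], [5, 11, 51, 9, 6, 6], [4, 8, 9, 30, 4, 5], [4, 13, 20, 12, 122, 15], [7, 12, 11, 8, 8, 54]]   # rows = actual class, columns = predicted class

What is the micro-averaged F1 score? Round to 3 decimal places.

0.610

Micro-averaging pools counts across classes: ΣTP=420, ΣFP=268, ΣFN=268.
Micro-F1 score = 2·TP/(2·TP+FP+FN) on pooled counts = 0.610 (equals overall accuracy in single-label multiclass).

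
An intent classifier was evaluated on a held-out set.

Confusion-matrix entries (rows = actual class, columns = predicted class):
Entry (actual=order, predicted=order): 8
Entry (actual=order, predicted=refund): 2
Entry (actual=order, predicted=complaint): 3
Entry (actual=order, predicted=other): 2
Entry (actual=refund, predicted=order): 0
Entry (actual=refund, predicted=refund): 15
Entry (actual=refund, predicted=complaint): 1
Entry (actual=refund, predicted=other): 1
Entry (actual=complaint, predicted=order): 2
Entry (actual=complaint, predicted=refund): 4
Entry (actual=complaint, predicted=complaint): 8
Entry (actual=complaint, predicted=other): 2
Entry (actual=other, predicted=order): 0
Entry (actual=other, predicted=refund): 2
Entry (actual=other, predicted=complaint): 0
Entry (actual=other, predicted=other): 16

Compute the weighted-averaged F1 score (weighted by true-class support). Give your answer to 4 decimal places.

Per-class F1 score (2·TP/(2·TP+FP+FN)):
  order: TP=8, FP=0+2+0=2, FN=2+3+2=7 → 16/25 = 0.64000
  refund: TP=15, FP=2+4+2=8, FN=0+1+1=2 → 30/40 = 0.75000
  complaint: TP=8, FP=3+1+0=4, FN=2+4+2=8 → 16/28 = 0.57143
  other: TP=16, FP=2+1+2=5, FN=0+2+0=2 → 32/39 = 0.82051
Weighted-F1 score = Σ (supportᵢ/N)·F1 scoreᵢ with N=66: (15/66)·0.64000 + (17/66)·0.75000 + (16/66)·0.57143 + (18/66)·0.82051 = 0.7009

0.7009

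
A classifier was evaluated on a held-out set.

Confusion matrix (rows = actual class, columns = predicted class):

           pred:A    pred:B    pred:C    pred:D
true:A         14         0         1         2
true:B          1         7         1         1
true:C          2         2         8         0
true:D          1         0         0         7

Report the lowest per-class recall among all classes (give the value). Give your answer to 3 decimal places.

0.667

Per-class recall (TP/(TP+FN)):
  A: TP=14, FN=0+1+2=3 → 14/17 = 0.8235
  B: TP=7, FN=1+1+1=3 → 7/10 = 0.7000
  C: TP=8, FN=2+2+0=4 → 8/12 = 0.6667
  D: TP=7, FN=1+0+0=1 → 7/8 = 0.8750
Lowest is class 'C' with recall = 0.667.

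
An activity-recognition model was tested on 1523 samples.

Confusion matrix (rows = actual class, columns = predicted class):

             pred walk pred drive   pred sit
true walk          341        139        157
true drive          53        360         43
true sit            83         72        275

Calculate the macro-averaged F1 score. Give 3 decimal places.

Per-class F1 score (2·TP/(2·TP+FP+FN)):
  walk: TP=341, FP=53+83=136, FN=139+157=296 → 682/1114 = 0.6122
  drive: TP=360, FP=139+72=211, FN=53+43=96 → 720/1027 = 0.7011
  sit: TP=275, FP=157+43=200, FN=83+72=155 → 550/905 = 0.6077
Macro-F1 score = mean = (0.6122 + 0.7011 + 0.6077) / 3 = 0.640

0.640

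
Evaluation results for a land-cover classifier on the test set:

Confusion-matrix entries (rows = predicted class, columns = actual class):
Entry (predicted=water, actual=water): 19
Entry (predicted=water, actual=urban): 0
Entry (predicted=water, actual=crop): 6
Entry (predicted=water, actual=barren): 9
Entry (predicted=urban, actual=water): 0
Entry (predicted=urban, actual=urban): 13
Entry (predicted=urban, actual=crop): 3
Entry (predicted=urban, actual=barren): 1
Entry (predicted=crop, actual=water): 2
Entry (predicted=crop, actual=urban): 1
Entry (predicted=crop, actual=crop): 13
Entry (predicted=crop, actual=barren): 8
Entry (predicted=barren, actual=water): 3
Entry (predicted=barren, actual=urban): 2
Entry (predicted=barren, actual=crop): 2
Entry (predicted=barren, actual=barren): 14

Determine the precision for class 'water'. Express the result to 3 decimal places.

0.559

precision = TP/(TP+FP).
water: TP=19, FP=0+6+9=15 → 19/34 = 0.5588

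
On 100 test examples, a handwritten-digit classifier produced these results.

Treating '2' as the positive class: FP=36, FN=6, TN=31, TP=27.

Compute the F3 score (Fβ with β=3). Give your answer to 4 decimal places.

Fβ = (1+β²)·TP / ((1+β²)·TP + β²·FN + FP), with β²=9
= 10·27 / (10·27 + 9·6 + 36) = 0.7500

0.7500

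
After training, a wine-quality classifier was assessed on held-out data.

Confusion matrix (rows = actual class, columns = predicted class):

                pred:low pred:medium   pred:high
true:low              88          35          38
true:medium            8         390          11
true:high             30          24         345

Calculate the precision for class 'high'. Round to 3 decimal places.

0.876

precision = TP/(TP+FP).
high: TP=345, FP=38+11=49 → 345/394 = 0.8756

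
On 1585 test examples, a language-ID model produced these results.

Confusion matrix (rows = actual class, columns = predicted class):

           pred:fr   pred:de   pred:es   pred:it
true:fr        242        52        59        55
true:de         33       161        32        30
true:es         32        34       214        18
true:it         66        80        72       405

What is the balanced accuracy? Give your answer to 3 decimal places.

0.648

Balanced accuracy = mean of per-class recall.
  fr: recall = 242/408 = 0.5931
  de: recall = 161/256 = 0.6289
  es: recall = 214/298 = 0.7181
  it: recall = 405/623 = 0.6501
Mean = (0.5931 + 0.6289 + 0.7181 + 0.6501) / 4 = 0.648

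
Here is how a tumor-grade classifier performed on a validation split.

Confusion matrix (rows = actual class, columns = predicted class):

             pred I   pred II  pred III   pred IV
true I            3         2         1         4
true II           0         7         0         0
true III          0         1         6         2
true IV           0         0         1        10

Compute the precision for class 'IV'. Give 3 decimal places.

0.625

precision = TP/(TP+FP).
IV: TP=10, FP=4+0+2=6 → 10/16 = 0.6250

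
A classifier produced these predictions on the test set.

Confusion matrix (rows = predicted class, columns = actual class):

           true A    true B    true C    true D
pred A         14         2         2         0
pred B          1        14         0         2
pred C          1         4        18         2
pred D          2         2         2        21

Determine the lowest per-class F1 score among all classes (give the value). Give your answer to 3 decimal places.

0.718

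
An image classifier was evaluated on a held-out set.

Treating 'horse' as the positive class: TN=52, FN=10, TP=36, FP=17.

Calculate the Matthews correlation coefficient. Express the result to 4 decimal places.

MCC = (TP·TN − FP·FN) / √((TP+FP)(TP+FN)(TN+FP)(TN+FN))
Numerator = 36·52 − 17·10 = 1702
Denominator = √(53·46·69·62) = √10429764 = 3229.5145
MCC = 1702 / 3229.5145 = 0.5270

0.5270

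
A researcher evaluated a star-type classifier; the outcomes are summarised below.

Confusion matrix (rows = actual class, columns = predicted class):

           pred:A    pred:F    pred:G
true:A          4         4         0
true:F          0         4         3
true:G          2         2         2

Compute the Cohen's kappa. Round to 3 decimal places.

Observed agreement pₒ = trace/N = 10/21 = 0.4762
Expected agreement pₑ = Σ (rowᵢ·colᵢ)/N² = (8·6 + 7·10 + 6·5)/21² = 0.3356
κ = (pₒ − pₑ)/(1 − pₑ) = (0.4762 − 0.3356)/(1 − 0.3356) = 0.212

0.212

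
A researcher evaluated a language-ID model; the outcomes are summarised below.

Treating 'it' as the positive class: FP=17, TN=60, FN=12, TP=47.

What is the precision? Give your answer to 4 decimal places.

0.7344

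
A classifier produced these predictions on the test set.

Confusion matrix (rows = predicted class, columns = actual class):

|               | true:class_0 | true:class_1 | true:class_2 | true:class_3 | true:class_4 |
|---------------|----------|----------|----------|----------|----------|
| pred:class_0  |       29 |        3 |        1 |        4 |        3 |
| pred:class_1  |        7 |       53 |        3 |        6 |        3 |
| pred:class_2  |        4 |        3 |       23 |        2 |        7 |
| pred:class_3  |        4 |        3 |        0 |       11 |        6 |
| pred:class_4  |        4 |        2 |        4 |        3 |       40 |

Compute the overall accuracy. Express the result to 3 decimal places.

0.684

Accuracy = trace / total = (29+53+23+11+40=156) / 228 = 156/228 = 0.684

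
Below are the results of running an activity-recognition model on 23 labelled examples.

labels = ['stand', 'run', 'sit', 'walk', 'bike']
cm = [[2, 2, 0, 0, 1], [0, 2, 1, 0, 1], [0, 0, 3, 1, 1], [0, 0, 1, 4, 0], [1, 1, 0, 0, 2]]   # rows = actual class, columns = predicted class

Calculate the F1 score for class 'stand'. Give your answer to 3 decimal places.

One-vs-rest for 'stand': TP = diagonal; FP = other classes predicted 'stand'; FN = 'stand' predicted as other.
F1 score = 2·TP/(2·TP+FP+FN).
stand: TP=2, FP=0+0+0+1=1, FN=2+0+0+1=3 → 4/8 = 0.5000

0.500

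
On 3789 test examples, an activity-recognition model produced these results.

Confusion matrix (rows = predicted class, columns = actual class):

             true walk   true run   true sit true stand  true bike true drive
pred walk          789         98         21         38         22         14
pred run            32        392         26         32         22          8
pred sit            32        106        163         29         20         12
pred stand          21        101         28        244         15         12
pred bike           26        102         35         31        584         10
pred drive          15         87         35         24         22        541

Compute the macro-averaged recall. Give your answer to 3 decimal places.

Per-class recall (TP/(TP+FN)):
  walk: TP=789, FN=32+32+21+26+15=126 → 789/915 = 0.8623
  run: TP=392, FN=98+106+101+102+87=494 → 392/886 = 0.4424
  sit: TP=163, FN=21+26+28+35+35=145 → 163/308 = 0.5292
  stand: TP=244, FN=38+32+29+31+24=154 → 244/398 = 0.6131
  bike: TP=584, FN=22+22+20+15+22=101 → 584/685 = 0.8526
  drive: TP=541, FN=14+8+12+12+10=56 → 541/597 = 0.9062
Macro-recall = mean = (0.8623 + 0.4424 + 0.5292 + 0.6131 + 0.8526 + 0.9062) / 6 = 0.701

0.701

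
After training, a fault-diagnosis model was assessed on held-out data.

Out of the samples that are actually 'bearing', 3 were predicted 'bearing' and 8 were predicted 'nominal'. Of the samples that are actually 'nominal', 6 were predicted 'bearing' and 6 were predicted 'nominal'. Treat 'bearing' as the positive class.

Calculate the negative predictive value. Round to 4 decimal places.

NPV = TN/(TN+FN) = 6/(6+8) = 0.4286

0.4286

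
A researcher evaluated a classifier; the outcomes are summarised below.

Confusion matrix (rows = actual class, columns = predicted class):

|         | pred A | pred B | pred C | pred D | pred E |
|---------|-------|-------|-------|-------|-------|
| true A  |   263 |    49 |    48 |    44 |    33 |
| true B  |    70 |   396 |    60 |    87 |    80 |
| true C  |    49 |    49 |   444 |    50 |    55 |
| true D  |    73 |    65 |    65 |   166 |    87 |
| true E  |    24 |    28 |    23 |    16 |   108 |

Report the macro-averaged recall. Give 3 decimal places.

Per-class recall (TP/(TP+FN)):
  A: TP=263, FN=49+48+44+33=174 → 263/437 = 0.6018
  B: TP=396, FN=70+60+87+80=297 → 396/693 = 0.5714
  C: TP=444, FN=49+49+50+55=203 → 444/647 = 0.6862
  D: TP=166, FN=73+65+65+87=290 → 166/456 = 0.3640
  E: TP=108, FN=24+28+23+16=91 → 108/199 = 0.5427
Macro-recall = mean = (0.6018 + 0.5714 + 0.6862 + 0.3640 + 0.5427) / 5 = 0.553

0.553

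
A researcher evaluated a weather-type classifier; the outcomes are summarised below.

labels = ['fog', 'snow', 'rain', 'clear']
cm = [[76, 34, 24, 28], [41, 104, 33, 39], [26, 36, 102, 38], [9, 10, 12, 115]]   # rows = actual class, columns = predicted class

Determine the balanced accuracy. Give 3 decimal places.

0.560

Balanced accuracy = mean of per-class recall.
  fog: recall = 76/162 = 0.4691
  snow: recall = 104/217 = 0.4793
  rain: recall = 102/202 = 0.5050
  clear: recall = 115/146 = 0.7877
Mean = (0.4691 + 0.4793 + 0.5050 + 0.7877) / 4 = 0.560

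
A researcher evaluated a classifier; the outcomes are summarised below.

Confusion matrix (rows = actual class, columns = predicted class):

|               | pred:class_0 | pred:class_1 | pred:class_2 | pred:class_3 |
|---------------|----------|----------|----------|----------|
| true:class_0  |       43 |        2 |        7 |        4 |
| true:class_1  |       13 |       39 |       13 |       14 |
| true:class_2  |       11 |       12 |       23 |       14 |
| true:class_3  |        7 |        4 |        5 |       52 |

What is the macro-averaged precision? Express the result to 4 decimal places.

Per-class precision (TP/(TP+FP)):
  class_0: TP=43, FP=13+11+7=31 → 43/74 = 0.58108
  class_1: TP=39, FP=2+12+4=18 → 39/57 = 0.68421
  class_2: TP=23, FP=7+13+5=25 → 23/48 = 0.47917
  class_3: TP=52, FP=4+14+14=32 → 52/84 = 0.61905
Macro-precision = mean = (0.58108 + 0.68421 + 0.47917 + 0.61905) / 4 = 0.5909

0.5909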